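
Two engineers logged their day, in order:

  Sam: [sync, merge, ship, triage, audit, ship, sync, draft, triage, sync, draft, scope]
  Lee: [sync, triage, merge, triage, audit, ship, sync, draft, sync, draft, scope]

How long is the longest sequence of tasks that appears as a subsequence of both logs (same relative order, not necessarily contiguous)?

Pick sync [1,1] → merge [2,3] → triage [4,4] → audit [5,5] → ship [6,6] → sync [7,7] → draft [8,8] → sync [10,9] → draft [11,10] → scope [12,11]; all 10 tasks appear in both, in order. dp[12][11] = 10 confirms this is the maximum.

10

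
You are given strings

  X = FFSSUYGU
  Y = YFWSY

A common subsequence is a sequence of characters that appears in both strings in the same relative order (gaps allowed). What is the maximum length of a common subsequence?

Let dp[i][j] be the LCS length of the first i characters of X and the first j characters of Y. dp[i][j] = dp[i-1][j-1]+1 when the i-th and j-th characters match, else max(dp[i-1][j], dp[i][j-1]).
    ·  Y  F  W  S  Y
 ·  0  0  0  0  0  0
 F  0  0  1  1  1  1
 F  0  0  1  1  1  1
 S  0  0  1  1  2  2
 S  0  0  1  1  2  2
 U  0  0  1  1  2  2
 Y  0  1  1  1  2  3
 G  0  1  1  1  2  3
 U  0  1  1  1  2  3
dp[8][5] = 3. One LCS (by backtracking along matches): FSY.

3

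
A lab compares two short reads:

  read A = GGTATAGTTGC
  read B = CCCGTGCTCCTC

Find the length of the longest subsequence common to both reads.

6

One common subsequence of length 6: G at read A[2]=read B[4], T at read A[5]=read B[5], G at read A[7]=read B[6], T at read A[8]=read B[8], T at read A[9]=read B[11], C at read A[11]=read B[12]. Since dp[11][12] = 6, nothing longer is possible.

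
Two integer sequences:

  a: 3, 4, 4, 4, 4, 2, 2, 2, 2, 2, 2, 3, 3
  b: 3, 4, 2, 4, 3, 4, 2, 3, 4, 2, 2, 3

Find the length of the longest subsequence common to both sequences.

Match 3 [1,1], then 4 [2,2], then 4 [3,4], then 4 [4,6], then 4 [5,9], then 2 [10,10], then 2 [11,11], then 3 [13,12] — 8 values in the same relative order in both. The LCS DP gives dp[13][12] = 8, so this is optimal.

8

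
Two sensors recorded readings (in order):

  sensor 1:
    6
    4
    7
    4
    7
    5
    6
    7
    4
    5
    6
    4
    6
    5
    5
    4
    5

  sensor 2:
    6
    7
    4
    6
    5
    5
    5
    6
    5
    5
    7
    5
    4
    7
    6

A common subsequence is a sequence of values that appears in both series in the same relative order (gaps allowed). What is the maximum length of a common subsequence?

9

One common subsequence of length 9: 6 (sensor 1 #1, sensor 2 #1) → 7 (sensor 1 #3, sensor 2 #2) → 4 (sensor 1 #4, sensor 2 #3) → 5 (sensor 1 #6, sensor 2 #7) → 6 (sensor 1 #7, sensor 2 #8) → 7 (sensor 1 #8, sensor 2 #11) → 5 (sensor 1 #10, sensor 2 #12) → 4 (sensor 1 #12, sensor 2 #13) → 6 (sensor 1 #13, sensor 2 #15). Since dp[17][15] = 9, nothing longer is possible.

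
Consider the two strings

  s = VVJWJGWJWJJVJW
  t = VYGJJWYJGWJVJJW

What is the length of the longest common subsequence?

10

Taking V at s[1]=t[1], J at s[3]=t[5], W at s[4]=t[6], J at s[5]=t[8], G at s[6]=t[9], W at s[7]=t[10], J at s[8]=t[11], J at s[11]=t[13], J at s[13]=t[14], W at s[14]=t[15] gives a common subsequence of length 10. The LCS DP gives dp[14][15] = 10, so this is optimal.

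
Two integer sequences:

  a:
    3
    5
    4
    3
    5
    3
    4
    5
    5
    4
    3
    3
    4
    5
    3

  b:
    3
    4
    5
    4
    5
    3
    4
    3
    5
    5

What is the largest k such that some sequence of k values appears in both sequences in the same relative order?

Let dp[i][j] be the LCS length of the first i values of a and the first j values of b. dp[i][j] = dp[i-1][j-1]+1 when the i-th and j-th values match, else max(dp[i-1][j], dp[i][j-1]).
    ·  3  4  5  4  5  3  4  3  5  5
 ·  0  0  0  0  0  0  0  0  0  0  0
 3  0  1  1  1  1  1  1  1  1  1  1
 5  0  1  1  2  2  2  2  2  2  2  2
 4  0  1  2  2  3  3  3  3  3  3  3
 3  0  1  2  2  3  3  4  4  4  4  4
 5  0  1  2  3  3  4  4  4  4  5  5
 3  0  1  2  3  3  4  5  5  5  5  5
 4  0  1  2  3  4  4  5  6  6  6  6
 5  0  1  2  3  4  5  5  6  6  7  7
 5  0  1  2  3  4  5  5  6  6  7  8
 4  0  1  2  3  4  5  5  6  6  7  8
 3  0  1  2  3  4  5  6  6  7  7  8
 3  0  1  2  3  4  5  6  6  7  7  8
 4  0  1  2  3  4  5  6  7  7  7  8
 5  0  1  2  3  4  5  6  7  7  8  8
 3  0  1  2  3  4  5  6  7  8  8  8
dp[15][10] = 8. One LCS (by backtracking along matches): 3, 5, 4, 5, 3, 4, 5, 5.

8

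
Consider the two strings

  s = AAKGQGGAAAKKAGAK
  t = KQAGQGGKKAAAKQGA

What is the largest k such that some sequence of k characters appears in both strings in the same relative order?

11

Taking A (s #2, t #3); then G (s #4, t #4); then Q (s #5, t #5); then G (s #6, t #6); then G (s #7, t #7); then A (s #8, t #10); then A (s #9, t #11); then A (s #10, t #12); then K (s #11, t #13); then G (s #14, t #15); then A (s #15, t #16) gives a common subsequence of length 11. dp[16][16] = 11 confirms this is the maximum.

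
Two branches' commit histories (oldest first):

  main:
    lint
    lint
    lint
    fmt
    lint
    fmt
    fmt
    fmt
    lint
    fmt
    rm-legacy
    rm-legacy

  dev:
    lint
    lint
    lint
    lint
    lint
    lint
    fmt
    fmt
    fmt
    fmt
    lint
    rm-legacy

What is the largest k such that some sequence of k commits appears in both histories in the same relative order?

9

Match lint [1,4] → lint [2,5] → lint [3,6] → fmt [4,7] → fmt [6,8] → fmt [7,9] → fmt [8,10] → lint [9,11] → rm-legacy [12,12] — 9 commits in the same relative order in both, and the DP table's final entry dp[12][12] is also 9, so no common subsequence is longer.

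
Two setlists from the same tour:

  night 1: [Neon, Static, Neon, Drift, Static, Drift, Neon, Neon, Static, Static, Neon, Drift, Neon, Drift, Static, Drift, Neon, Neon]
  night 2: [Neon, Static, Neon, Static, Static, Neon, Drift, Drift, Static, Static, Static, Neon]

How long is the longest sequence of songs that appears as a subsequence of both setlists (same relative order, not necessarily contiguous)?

10

Taking Neon [3,1], then Static [5,2], then Neon [8,3], then Static [9,4], then Static [10,5], then Neon [11,6], then Drift [12,7], then Drift [14,8], then Static [15,11], then Neon [18,12] gives a common subsequence of length 10. Since dp[18][12] = 10, nothing longer is possible.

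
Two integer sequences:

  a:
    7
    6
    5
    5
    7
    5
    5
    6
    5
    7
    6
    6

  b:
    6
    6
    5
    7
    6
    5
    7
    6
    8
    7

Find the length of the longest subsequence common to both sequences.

7

Let dp[i][j] be the LCS length of the first i values of a and the first j values of b. dp[i][j] = dp[i-1][j-1]+1 when the i-th and j-th values match, else max(dp[i-1][j], dp[i][j-1]).
    ·  6  6  5  7  6  5  7  6  8  7
 ·  0  0  0  0  0  0  0  0  0  0  0
 7  0  0  0  0  1  1  1  1  1  1  1
 6  0  1  1  1  1  2  2  2  2  2  2
 5  0  1  1  2  2  2  3  3  3  3  3
 5  0  1  1  2  2  2  3  3  3  3  3
 7  0  1  1  2  3  3  3  4  4  4  4
 5  0  1  1  2  3  3  4  4  4  4  4
 5  0  1  1  2  3  3  4  4  4  4  4
 6  0  1  2  2  3  4  4  4  5  5  5
 5  0  1  2  3  3  4  5  5  5  5  5
 7  0  1  2  3  4  4  5  6  6  6  6
 6  0  1  2  3  4  5  5  6  7  7  7
 6  0  1  2  3  4  5  5  6  7  7  7
dp[12][10] = 7. One LCS (by backtracking along matches): 6, 5, 7, 6, 5, 7, 6.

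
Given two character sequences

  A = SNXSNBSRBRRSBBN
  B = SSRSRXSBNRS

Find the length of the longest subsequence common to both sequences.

One common subsequence of length 7: S (A #1, B #1), then S (A #4, B #2), then S (A #7, B #4), then R (A #8, B #5), then B (A #9, B #8), then R (A #11, B #10), then S (A #12, B #11), and the DP table's final entry dp[15][11] is also 7, so no common subsequence is longer.

7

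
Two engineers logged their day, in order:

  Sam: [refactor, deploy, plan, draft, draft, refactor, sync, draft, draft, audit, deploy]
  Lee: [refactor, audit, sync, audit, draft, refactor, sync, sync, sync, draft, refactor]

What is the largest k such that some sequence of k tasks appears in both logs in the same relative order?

5

Taking refactor [1,1], draft [5,5], refactor [6,6], sync [7,9], draft [8,10] gives a common subsequence of length 5. Since dp[11][11] = 5, nothing longer is possible.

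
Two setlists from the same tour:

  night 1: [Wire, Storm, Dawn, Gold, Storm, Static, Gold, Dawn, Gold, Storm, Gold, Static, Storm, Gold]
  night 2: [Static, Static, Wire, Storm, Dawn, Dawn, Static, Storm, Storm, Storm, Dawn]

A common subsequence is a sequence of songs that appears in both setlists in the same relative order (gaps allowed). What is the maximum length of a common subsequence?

6

One common subsequence of length 6: Wire [1,3], Storm [2,4], Dawn [3,6], Storm [5,8], Storm [10,9], Storm [13,10]. dp[14][11] = 6 confirms this is the maximum.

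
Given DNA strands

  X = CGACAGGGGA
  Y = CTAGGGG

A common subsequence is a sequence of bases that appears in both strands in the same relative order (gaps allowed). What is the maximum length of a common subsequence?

Let dp[i][j] be the LCS length of the first i bases of X and the first j bases of Y. dp[i][j] = dp[i-1][j-1]+1 when the i-th and j-th bases match, else max(dp[i-1][j], dp[i][j-1]).
    ·  C  T  A  G  G  G  G
 ·  0  0  0  0  0  0  0  0
 C  0  1  1  1  1  1  1  1
 G  0  1  1  1  2  2  2  2
 A  0  1  1  2  2  2  2  2
 C  0  1  1  2  2  2  2  2
 A  0  1  1  2  2  2  2  2
 G  0  1  1  2  3  3  3  3
 G  0  1  1  2  3  4  4  4
 G  0  1  1  2  3  4  5  5
 G  0  1  1  2  3  4  5  6
 A  0  1  1  2  3  4  5  6
dp[10][7] = 6. One LCS (by backtracking along matches): CAGGGG.

6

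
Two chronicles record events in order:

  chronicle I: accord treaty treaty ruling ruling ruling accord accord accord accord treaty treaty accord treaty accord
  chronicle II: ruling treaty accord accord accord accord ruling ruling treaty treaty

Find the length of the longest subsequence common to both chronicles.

Match treaty [3,2], accord [7,3], accord [8,4], accord [9,5], accord [10,6], treaty [12,9], treaty [14,10] — 7 events in the same relative order in both. dp[15][10] = 7 confirms this is the maximum.

7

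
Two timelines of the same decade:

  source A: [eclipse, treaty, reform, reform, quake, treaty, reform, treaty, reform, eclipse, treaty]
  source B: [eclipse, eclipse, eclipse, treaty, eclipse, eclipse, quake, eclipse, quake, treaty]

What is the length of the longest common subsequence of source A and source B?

5

One common subsequence of length 5: eclipse (source A #1, source B #3); then treaty (source A #2, source B #4); then quake (source A #5, source B #7); then eclipse (source A #10, source B #8); then treaty (source A #11, source B #10), and the DP table's final entry dp[11][10] is also 5, so no common subsequence is longer.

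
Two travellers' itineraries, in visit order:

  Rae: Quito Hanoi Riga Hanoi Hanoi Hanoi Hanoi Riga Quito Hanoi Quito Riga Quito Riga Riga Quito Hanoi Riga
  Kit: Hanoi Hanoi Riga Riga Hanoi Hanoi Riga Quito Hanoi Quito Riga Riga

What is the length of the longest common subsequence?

One common subsequence of length 10: Hanoi at Rae[2]=Kit[2], Riga at Rae[3]=Kit[4], Hanoi at Rae[6]=Kit[5], Hanoi at Rae[7]=Kit[6], Riga at Rae[8]=Kit[7], Quito at Rae[9]=Kit[8], Hanoi at Rae[10]=Kit[9], Quito at Rae[13]=Kit[10], Riga at Rae[15]=Kit[11], Riga at Rae[18]=Kit[12]. The LCS DP gives dp[18][12] = 10, so this is optimal.

10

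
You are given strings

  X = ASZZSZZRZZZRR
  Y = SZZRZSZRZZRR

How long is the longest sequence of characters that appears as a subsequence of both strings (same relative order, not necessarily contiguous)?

10

Pick S at X[2]=Y[1] → Z at X[3]=Y[3] → Z at X[4]=Y[5] → S at X[5]=Y[6] → Z at X[7]=Y[7] → R at X[8]=Y[8] → Z at X[10]=Y[9] → Z at X[11]=Y[10] → R at X[12]=Y[11] → R at X[13]=Y[12]; all 10 characters appear in both, in order. Since dp[13][12] = 10, nothing longer is possible.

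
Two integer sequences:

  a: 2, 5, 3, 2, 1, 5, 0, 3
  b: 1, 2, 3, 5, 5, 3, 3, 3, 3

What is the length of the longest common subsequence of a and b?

4

Let dp[i][j] be the LCS length of the first i values of a and the first j values of b. dp[i][j] = dp[i-1][j-1]+1 when the i-th and j-th values match, else max(dp[i-1][j], dp[i][j-1]).
    ·  1  2  3  5  5  3  3  3  3
 ·  0  0  0  0  0  0  0  0  0  0
 2  0  0  1  1  1  1  1  1  1  1
 5  0  0  1  1  2  2  2  2  2  2
 3  0  0  1  2  2  2  3  3  3  3
 2  0  0  1  2  2  2  3  3  3  3
 1  0  1  1  2  2  2  3  3  3  3
 5  0  1  1  2  3  3  3  3  3  3
 0  0  1  1  2  3  3  3  3  3  3
 3  0  1  1  2  3  3  4  4  4  4
dp[8][9] = 4. One LCS (by backtracking along matches): 2, 5, 3, 3.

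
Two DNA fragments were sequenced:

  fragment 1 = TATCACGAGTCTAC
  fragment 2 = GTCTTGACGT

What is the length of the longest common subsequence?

One common subsequence of length 6: T (fragment 1 #1, fragment 2 #4) → T (fragment 1 #3, fragment 2 #5) → A (fragment 1 #5, fragment 2 #7) → C (fragment 1 #6, fragment 2 #8) → G (fragment 1 #9, fragment 2 #9) → T (fragment 1 #12, fragment 2 #10). dp[14][10] = 6 confirms this is the maximum.

6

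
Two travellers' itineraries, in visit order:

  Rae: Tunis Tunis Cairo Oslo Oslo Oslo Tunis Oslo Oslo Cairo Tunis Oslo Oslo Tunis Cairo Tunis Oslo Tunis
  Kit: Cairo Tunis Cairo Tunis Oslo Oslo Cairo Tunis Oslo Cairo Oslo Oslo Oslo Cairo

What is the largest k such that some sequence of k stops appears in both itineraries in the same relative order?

One common subsequence of length 10: Tunis (Rae #1, Kit #2), Tunis (Rae #2, Kit #4), Oslo (Rae #4, Kit #5), Oslo (Rae #5, Kit #6), Tunis (Rae #7, Kit #8), Oslo (Rae #8, Kit #9), Oslo (Rae #9, Kit #11), Oslo (Rae #12, Kit #12), Oslo (Rae #13, Kit #13), Cairo (Rae #15, Kit #14), and the DP table's final entry dp[18][14] is also 10, so no common subsequence is longer.

10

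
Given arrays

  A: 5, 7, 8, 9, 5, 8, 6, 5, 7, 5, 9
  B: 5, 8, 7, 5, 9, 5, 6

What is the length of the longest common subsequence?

5

Match 5 (A #1, B #1), 7 (A #2, B #3), 9 (A #4, B #5), 5 (A #5, B #6), 6 (A #7, B #7) — 5 values in the same relative order in both. dp[11][7] = 5 confirms this is the maximum.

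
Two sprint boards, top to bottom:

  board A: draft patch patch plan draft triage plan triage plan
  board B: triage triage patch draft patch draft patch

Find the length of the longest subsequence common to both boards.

3

Match draft [1,4] → patch [2,5] → patch [3,7] — 3 tasks in the same relative order in both. Since dp[9][7] = 3, nothing longer is possible.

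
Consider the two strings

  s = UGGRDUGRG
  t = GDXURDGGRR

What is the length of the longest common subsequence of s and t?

Pick U [1,4] → G [2,7] → G [3,8] → R [4,9] → R [8,10]; all 5 characters appear in both, in order. The LCS DP gives dp[9][10] = 5, so this is optimal.

5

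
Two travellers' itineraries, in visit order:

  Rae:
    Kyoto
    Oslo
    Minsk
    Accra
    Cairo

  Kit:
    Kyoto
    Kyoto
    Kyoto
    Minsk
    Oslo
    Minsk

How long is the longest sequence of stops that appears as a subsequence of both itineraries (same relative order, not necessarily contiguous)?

3

Match Kyoto at Rae[1]=Kit[3]; then Oslo at Rae[2]=Kit[5]; then Minsk at Rae[3]=Kit[6] — 3 stops in the same relative order in both. dp[5][6] = 3 confirms this is the maximum.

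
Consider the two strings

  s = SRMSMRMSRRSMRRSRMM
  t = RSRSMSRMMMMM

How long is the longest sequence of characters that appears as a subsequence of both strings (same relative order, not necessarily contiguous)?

9

One common subsequence of length 9: S (s #1, t #2) → R (s #2, t #3) → M (s #3, t #5) → S (s #4, t #6) → M (s #5, t #8) → M (s #7, t #9) → M (s #12, t #10) → M (s #17, t #11) → M (s #18, t #12), and the DP table's final entry dp[18][12] is also 9, so no common subsequence is longer.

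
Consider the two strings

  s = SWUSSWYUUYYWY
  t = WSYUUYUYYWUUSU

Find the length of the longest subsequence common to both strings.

8

Match W [2,1], then S [5,2], then Y [7,3], then U [8,5], then U [9,7], then Y [10,8], then Y [11,9], then W [12,10] — 8 characters in the same relative order in both, and the DP table's final entry dp[13][14] is also 8, so no common subsequence is longer.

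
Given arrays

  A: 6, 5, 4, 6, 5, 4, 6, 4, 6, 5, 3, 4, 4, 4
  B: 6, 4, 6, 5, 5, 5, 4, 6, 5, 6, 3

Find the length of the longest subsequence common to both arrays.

8

Pick 6 [1,1], then 4 [3,2], then 6 [4,3], then 5 [5,6], then 4 [6,7], then 6 [7,8], then 6 [9,10], then 3 [11,11]; all 8 values appear in both, in order. Since dp[14][11] = 8, nothing longer is possible.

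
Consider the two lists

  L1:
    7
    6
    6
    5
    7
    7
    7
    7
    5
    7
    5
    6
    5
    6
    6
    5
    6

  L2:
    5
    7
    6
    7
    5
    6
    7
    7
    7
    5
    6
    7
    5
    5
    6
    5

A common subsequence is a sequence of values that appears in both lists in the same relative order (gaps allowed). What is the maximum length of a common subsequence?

Taking 7 (L1 #1, L2 #2), then 6 (L1 #2, L2 #3), then 6 (L1 #3, L2 #6), then 7 (L1 #6, L2 #7), then 7 (L1 #7, L2 #8), then 7 (L1 #8, L2 #9), then 5 (L1 #9, L2 #10), then 7 (L1 #10, L2 #12), then 5 (L1 #11, L2 #13), then 5 (L1 #13, L2 #14), then 6 (L1 #15, L2 #15), then 5 (L1 #16, L2 #16) gives a common subsequence of length 12, and the DP table's final entry dp[17][16] is also 12, so no common subsequence is longer.

12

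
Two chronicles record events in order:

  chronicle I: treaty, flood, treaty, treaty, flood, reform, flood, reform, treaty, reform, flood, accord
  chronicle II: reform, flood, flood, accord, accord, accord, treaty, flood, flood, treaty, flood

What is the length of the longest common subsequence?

Pick flood (chronicle I #2, chronicle II #3); then treaty (chronicle I #4, chronicle II #7); then flood (chronicle I #5, chronicle II #8); then flood (chronicle I #7, chronicle II #9); then treaty (chronicle I #9, chronicle II #10); then flood (chronicle I #11, chronicle II #11); all 6 events appear in both, in order, and the DP table's final entry dp[12][11] is also 6, so no common subsequence is longer.

6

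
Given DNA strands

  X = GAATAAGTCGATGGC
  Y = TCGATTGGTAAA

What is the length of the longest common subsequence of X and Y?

7

One common subsequence of length 7: T at X[8]=Y[1] → C at X[9]=Y[2] → G at X[10]=Y[3] → A at X[11]=Y[4] → T at X[12]=Y[6] → G at X[13]=Y[7] → G at X[14]=Y[8]. dp[15][12] = 7 confirms this is the maximum.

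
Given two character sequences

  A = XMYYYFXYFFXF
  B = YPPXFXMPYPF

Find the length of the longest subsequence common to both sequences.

5

Let dp[i][j] be the LCS length of the first i characters of A and the first j characters of B. dp[i][j] = dp[i-1][j-1]+1 when the i-th and j-th characters match, else max(dp[i-1][j], dp[i][j-1]).
    ·  Y  P  P  X  F  X  M  P  Y  P  F
 ·  0  0  0  0  0  0  0  0  0  0  0  0
 X  0  0  0  0  1  1  1  1  1  1  1  1
 M  0  0  0  0  1  1  1  2  2  2  2  2
 Y  0  1  1  1  1  1  1  2  2  3  3  3
 Y  0  1  1  1  1  1  1  2  2  3  3  3
 Y  0  1  1  1  1  1  1  2  2  3  3  3
 F  0  1  1  1  1  2  2  2  2  3  3  4
 X  0  1  1  1  2  2  3  3  3  3  3  4
 Y  0  1  1  1  2  2  3  3  3  4  4  4
 F  0  1  1  1  2  3  3  3  3  4  4  5
 F  0  1  1  1  2  3  3  3  3  4  4  5
 X  0  1  1  1  2  3  4  4  4  4  4  5
 F  0  1  1  1  2  3  4  4  4  4  4  5
dp[12][11] = 5. One LCS (by backtracking along matches): XFXYF.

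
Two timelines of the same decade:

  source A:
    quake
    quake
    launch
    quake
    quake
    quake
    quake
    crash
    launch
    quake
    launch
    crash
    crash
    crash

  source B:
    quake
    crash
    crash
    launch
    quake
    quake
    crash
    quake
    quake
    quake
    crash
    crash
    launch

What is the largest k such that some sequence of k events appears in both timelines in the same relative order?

9

Taking quake [1,1]; then launch [3,4]; then quake [4,5]; then quake [5,6]; then quake [6,8]; then quake [7,9]; then quake [10,10]; then crash [12,11]; then crash [13,12] gives a common subsequence of length 9. The LCS DP gives dp[14][13] = 9, so this is optimal.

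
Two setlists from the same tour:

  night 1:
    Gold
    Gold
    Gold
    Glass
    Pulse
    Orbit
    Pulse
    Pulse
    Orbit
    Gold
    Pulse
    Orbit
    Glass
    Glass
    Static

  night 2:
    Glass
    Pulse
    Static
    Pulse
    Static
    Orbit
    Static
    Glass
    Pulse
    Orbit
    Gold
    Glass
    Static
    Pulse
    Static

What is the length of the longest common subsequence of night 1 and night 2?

Match Glass at night 1[4]=night 2[1]; then Pulse at night 1[5]=night 2[4]; then Orbit at night 1[6]=night 2[6]; then Pulse at night 1[8]=night 2[9]; then Orbit at night 1[9]=night 2[10]; then Gold at night 1[10]=night 2[11]; then Pulse at night 1[11]=night 2[14]; then Static at night 1[15]=night 2[15] — 8 songs in the same relative order in both. The LCS DP gives dp[15][15] = 8, so this is optimal.

8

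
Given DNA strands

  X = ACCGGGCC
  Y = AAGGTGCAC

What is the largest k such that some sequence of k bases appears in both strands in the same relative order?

Match A (X #1, Y #2) → G (X #4, Y #3) → G (X #5, Y #4) → G (X #6, Y #6) → C (X #7, Y #7) → C (X #8, Y #9) — 6 bases in the same relative order in both. The LCS DP gives dp[8][9] = 6, so this is optimal.

6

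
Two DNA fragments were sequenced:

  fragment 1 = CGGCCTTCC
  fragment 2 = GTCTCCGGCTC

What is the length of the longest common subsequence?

Let dp[i][j] be the LCS length of the first i bases of fragment 1 and the first j bases of fragment 2. dp[i][j] = dp[i-1][j-1]+1 when the i-th and j-th bases match, else max(dp[i-1][j], dp[i][j-1]).
    ·  G  T  C  T  C  C  G  G  C  T  C
 ·  0  0  0  0  0  0  0  0  0  0  0  0
 C  0  0  0  1  1  1  1  1  1  1  1  1
 G  0  1  1  1  1  1  1  2  2  2  2  2
 G  0  1  1  1  1  1  1  2  3  3  3  3
 C  0  1  1  2  2  2  2  2  3  4  4  4
 C  0  1  1  2  2  3  3  3  3  4  4  5
 T  0  1  2  2  3  3  3  3  3  4  5  5
 T  0  1  2  2  3  3  3  3  3  4  5  5
 C  0  1  2  3  3  4  4  4  4  4  5  6
 C  0  1  2  3  3  4  5  5  5  5  5  6
dp[9][11] = 6. One LCS (by backtracking along matches): CGGCTC.

6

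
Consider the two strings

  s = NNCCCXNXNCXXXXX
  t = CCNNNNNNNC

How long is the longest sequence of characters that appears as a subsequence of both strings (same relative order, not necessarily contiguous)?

5

One common subsequence of length 5: N [1,6]; then N [2,7]; then N [7,8]; then N [9,9]; then C [10,10]. Since dp[15][10] = 5, nothing longer is possible.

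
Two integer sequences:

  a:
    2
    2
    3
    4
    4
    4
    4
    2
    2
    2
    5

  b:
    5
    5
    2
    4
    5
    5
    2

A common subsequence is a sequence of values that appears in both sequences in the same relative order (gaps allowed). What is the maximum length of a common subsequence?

3

Pick 2 (a #2, b #3); then 4 (a #4, b #4); then 2 (a #10, b #7); all 3 values appear in both, in order. dp[11][7] = 3 confirms this is the maximum.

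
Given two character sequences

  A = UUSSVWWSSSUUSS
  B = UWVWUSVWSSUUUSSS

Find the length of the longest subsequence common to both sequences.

One common subsequence of length 11: U (A #1, B #1) → U (A #2, B #5) → S (A #4, B #6) → V (A #5, B #7) → W (A #7, B #8) → S (A #8, B #9) → S (A #9, B #10) → U (A #11, B #12) → U (A #12, B #13) → S (A #13, B #15) → S (A #14, B #16). Since dp[14][16] = 11, nothing longer is possible.

11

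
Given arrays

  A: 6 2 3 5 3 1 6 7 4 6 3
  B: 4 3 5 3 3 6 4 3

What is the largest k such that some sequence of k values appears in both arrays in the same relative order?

6

Let dp[i][j] be the LCS length of the first i values of A and the first j values of B. dp[i][j] = dp[i-1][j-1]+1 when the i-th and j-th values match, else max(dp[i-1][j], dp[i][j-1]).
    ·  4  3  5  3  3  6  4  3
 ·  0  0  0  0  0  0  0  0  0
 6  0  0  0  0  0  0  1  1  1
 2  0  0  0  0  0  0  1  1  1
 3  0  0  1  1  1  1  1  1  2
 5  0  0  1  2  2  2  2  2  2
 3  0  0  1  2  3  3  3  3  3
 1  0  0  1  2  3  3  3  3  3
 6  0  0  1  2  3  3  4  4  4
 7  0  0  1  2  3  3  4  4  4
 4  0  1  1  2  3  3  4  5  5
 6  0  1  1  2  3  3  4  5  5
 3  0  1  2  2  3  4  4  5  6
dp[11][8] = 6. One LCS (by backtracking along matches): 3, 5, 3, 6, 4, 3.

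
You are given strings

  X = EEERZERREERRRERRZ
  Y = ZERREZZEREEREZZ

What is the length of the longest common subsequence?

10

Match E (X #1, Y #2); then E (X #2, Y #5); then Z (X #5, Y #7); then E (X #6, Y #8); then R (X #8, Y #9); then E (X #9, Y #10); then E (X #10, Y #11); then R (X #13, Y #12); then E (X #14, Y #13); then Z (X #17, Y #15) — 10 characters in the same relative order in both. Since dp[17][15] = 10, nothing longer is possible.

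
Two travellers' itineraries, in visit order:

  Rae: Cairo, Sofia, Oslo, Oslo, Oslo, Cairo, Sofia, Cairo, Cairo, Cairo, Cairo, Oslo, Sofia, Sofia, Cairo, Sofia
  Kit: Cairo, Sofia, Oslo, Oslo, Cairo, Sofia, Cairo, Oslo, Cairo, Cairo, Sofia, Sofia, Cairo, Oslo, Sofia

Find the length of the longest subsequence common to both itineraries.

One common subsequence of length 13: Cairo (Rae #1, Kit #1) → Sofia (Rae #2, Kit #2) → Oslo (Rae #4, Kit #3) → Oslo (Rae #5, Kit #4) → Cairo (Rae #6, Kit #5) → Sofia (Rae #7, Kit #6) → Cairo (Rae #8, Kit #7) → Cairo (Rae #10, Kit #9) → Cairo (Rae #11, Kit #10) → Sofia (Rae #13, Kit #11) → Sofia (Rae #14, Kit #12) → Cairo (Rae #15, Kit #13) → Sofia (Rae #16, Kit #15). dp[16][15] = 13 confirms this is the maximum.

13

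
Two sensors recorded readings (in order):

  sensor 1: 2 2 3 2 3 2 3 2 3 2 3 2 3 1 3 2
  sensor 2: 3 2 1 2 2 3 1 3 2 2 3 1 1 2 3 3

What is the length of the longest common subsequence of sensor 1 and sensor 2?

11

Match 2 at sensor 1[1]=sensor 2[2]; then 2 at sensor 1[2]=sensor 2[4]; then 2 at sensor 1[4]=sensor 2[5]; then 3 at sensor 1[5]=sensor 2[6]; then 3 at sensor 1[7]=sensor 2[8]; then 2 at sensor 1[8]=sensor 2[9]; then 2 at sensor 1[10]=sensor 2[10]; then 3 at sensor 1[11]=sensor 2[11]; then 2 at sensor 1[12]=sensor 2[14]; then 3 at sensor 1[13]=sensor 2[15]; then 3 at sensor 1[15]=sensor 2[16] — 11 values in the same relative order in both. dp[16][16] = 11 confirms this is the maximum.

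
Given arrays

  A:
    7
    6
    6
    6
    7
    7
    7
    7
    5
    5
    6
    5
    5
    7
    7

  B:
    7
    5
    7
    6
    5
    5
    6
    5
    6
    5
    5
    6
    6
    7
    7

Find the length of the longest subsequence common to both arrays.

9

One common subsequence of length 9: 7 (A #1, B #3), 6 (A #2, B #4), 6 (A #3, B #7), 6 (A #4, B #9), 5 (A #9, B #10), 5 (A #10, B #11), 6 (A #11, B #13), 7 (A #14, B #14), 7 (A #15, B #15). Since dp[15][15] = 9, nothing longer is possible.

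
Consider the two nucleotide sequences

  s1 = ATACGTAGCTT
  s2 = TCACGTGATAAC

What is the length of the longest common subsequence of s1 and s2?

One common subsequence of length 7: T (s1 #2, s2 #1), then A (s1 #3, s2 #3), then C (s1 #4, s2 #4), then G (s1 #5, s2 #7), then T (s1 #6, s2 #9), then A (s1 #7, s2 #11), then C (s1 #9, s2 #12), and the DP table's final entry dp[11][12] is also 7, so no common subsequence is longer.

7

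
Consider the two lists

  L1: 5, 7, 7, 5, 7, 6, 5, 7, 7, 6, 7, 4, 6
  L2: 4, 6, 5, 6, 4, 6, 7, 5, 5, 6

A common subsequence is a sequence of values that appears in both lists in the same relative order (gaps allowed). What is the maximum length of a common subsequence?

Let dp[i][j] be the LCS length of the first i values of L1 and the first j values of L2. dp[i][j] = dp[i-1][j-1]+1 when the i-th and j-th values match, else max(dp[i-1][j], dp[i][j-1]).
    ·  4  6  5  6  4  6  7  5  5  6
 ·  0  0  0  0  0  0  0  0  0  0  0
 5  0  0  0  1  1  1  1  1  1  1  1
 7  0  0  0  1  1  1  1  2  2  2  2
 7  0  0  0  1  1  1  1  2  2  2  2
 5  0  0  0  1  1  1  1  2  3  3  3
 7  0  0  0  1  1  1  1  2  3  3  3
 6  0  0  1  1  2  2  2  2  3  3  4
 5  0  0  1  2  2  2  2  2  3  4  4
 7  0  0  1  2  2  2  2  3  3  4  4
 7  0  0  1  2  2  2  2  3  3  4  4
 6  0  0  1  2  3  3  3  3  3  4  5
 7  0  0  1  2  3  3  3  4  4  4  5
 4  0  1  1  2  3  4  4  4  4  4  5
 6  0  1  2  2  3  4  5  5  5  5  5
dp[13][10] = 5. One LCS (by backtracking along matches): 5, 7, 5, 5, 6.

5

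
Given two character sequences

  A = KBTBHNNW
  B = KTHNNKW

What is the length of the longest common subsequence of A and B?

6

Let dp[i][j] be the LCS length of the first i characters of A and the first j characters of B. dp[i][j] = dp[i-1][j-1]+1 when the i-th and j-th characters match, else max(dp[i-1][j], dp[i][j-1]).
    ·  K  T  H  N  N  K  W
 ·  0  0  0  0  0  0  0  0
 K  0  1  1  1  1  1  1  1
 B  0  1  1  1  1  1  1  1
 T  0  1  2  2  2  2  2  2
 B  0  1  2  2  2  2  2  2
 H  0  1  2  3  3  3  3  3
 N  0  1  2  3  4  4  4  4
 N  0  1  2  3  4  5  5  5
 W  0  1  2  3  4  5  5  6
dp[8][7] = 6. One LCS (by backtracking along matches): KTHNNW.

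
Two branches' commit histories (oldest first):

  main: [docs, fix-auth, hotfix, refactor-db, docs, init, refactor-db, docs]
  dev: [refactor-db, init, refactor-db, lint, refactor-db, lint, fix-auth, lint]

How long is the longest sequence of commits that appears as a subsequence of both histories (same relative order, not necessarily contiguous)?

3

Taking refactor-db at main[4]=dev[1], then init at main[6]=dev[2], then refactor-db at main[7]=dev[5] gives a common subsequence of length 3, and the DP table's final entry dp[8][8] is also 3, so no common subsequence is longer.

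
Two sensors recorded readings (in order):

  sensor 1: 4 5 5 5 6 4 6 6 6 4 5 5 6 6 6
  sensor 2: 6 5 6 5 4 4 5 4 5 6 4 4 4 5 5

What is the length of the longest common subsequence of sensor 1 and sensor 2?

8

Taking 4 at sensor 1[1]=sensor 2[6], then 5 at sensor 1[2]=sensor 2[7], then 5 at sensor 1[4]=sensor 2[9], then 6 at sensor 1[5]=sensor 2[10], then 4 at sensor 1[6]=sensor 2[12], then 4 at sensor 1[10]=sensor 2[13], then 5 at sensor 1[11]=sensor 2[14], then 5 at sensor 1[12]=sensor 2[15] gives a common subsequence of length 8, and the DP table's final entry dp[15][15] is also 8, so no common subsequence is longer.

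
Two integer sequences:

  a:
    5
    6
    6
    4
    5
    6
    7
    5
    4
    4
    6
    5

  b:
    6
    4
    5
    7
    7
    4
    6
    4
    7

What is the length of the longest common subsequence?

6

Let dp[i][j] be the LCS length of the first i values of a and the first j values of b. dp[i][j] = dp[i-1][j-1]+1 when the i-th and j-th values match, else max(dp[i-1][j], dp[i][j-1]).
    ·  6  4  5  7  7  4  6  4  7
 ·  0  0  0  0  0  0  0  0  0  0
 5  0  0  0  1  1  1  1  1  1  1
 6  0  1  1  1  1  1  1  2  2  2
 6  0  1  1  1  1  1  1  2  2  2
 4  0  1  2  2  2  2  2  2  3  3
 5  0  1  2  3  3  3  3  3  3  3
 6  0  1  2  3  3  3  3  4  4  4
 7  0  1  2  3  4  4  4  4  4  5
 5  0  1  2  3  4  4  4  4  4  5
 4  0  1  2  3  4  4  5  5  5  5
 4  0  1  2  3  4  4  5  5  6  6
 6  0  1  2  3  4  4  5  6  6  6
 5  0  1  2  3  4  4  5  6  6  6
dp[12][9] = 6. One LCS (by backtracking along matches): 6, 4, 5, 7, 4, 4.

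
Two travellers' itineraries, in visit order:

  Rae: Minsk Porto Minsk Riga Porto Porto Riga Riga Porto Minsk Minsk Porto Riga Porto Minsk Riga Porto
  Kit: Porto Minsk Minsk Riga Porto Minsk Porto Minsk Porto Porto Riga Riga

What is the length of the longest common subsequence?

9

Taking Minsk (Rae #1, Kit #2) → Minsk (Rae #3, Kit #3) → Riga (Rae #4, Kit #4) → Porto (Rae #5, Kit #5) → Porto (Rae #6, Kit #7) → Porto (Rae #9, Kit #9) → Porto (Rae #12, Kit #10) → Riga (Rae #13, Kit #11) → Riga (Rae #16, Kit #12) gives a common subsequence of length 9. The LCS DP gives dp[17][12] = 9, so this is optimal.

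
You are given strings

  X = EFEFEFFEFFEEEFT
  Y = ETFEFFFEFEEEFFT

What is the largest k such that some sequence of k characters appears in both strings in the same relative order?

13

One common subsequence of length 13: E at X[1]=Y[1] → F at X[2]=Y[3] → E at X[3]=Y[4] → F at X[4]=Y[5] → F at X[6]=Y[6] → F at X[7]=Y[7] → E at X[8]=Y[8] → F at X[10]=Y[9] → E at X[11]=Y[10] → E at X[12]=Y[11] → E at X[13]=Y[12] → F at X[14]=Y[14] → T at X[15]=Y[15]. The LCS DP gives dp[15][15] = 13, so this is optimal.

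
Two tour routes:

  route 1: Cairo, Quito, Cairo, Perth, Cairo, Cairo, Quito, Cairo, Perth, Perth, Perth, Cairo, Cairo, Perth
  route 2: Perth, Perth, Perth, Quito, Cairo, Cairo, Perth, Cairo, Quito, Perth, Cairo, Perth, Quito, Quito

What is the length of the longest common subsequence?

8

One common subsequence of length 8: Cairo [1,5], then Cairo [3,6], then Perth [4,7], then Cairo [6,8], then Quito [7,9], then Perth [11,10], then Cairo [13,11], then Perth [14,12]. Since dp[14][14] = 8, nothing longer is possible.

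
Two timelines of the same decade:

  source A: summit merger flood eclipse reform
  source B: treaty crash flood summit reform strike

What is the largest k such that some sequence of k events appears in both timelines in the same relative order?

Taking summit (source A #1, source B #4), then reform (source A #5, source B #5) gives a common subsequence of length 2. Since dp[5][6] = 2, nothing longer is possible.

2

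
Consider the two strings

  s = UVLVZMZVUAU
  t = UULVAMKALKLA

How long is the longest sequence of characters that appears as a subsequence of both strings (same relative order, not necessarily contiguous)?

Let dp[i][j] be the LCS length of the first i characters of s and the first j characters of t. dp[i][j] = dp[i-1][j-1]+1 when the i-th and j-th characters match, else max(dp[i-1][j], dp[i][j-1]).
    ·  U  U  L  V  A  M  K  A  L  K  L  A
 ·  0  0  0  0  0  0  0  0  0  0  0  0  0
 U  0  1  1  1  1  1  1  1  1  1  1  1  1
 V  0  1  1  1  2  2  2  2  2  2  2  2  2
 L  0  1  1  2  2  2  2  2  2  3  3  3  3
 V  0  1  1  2  3  3  3  3  3  3  3  3  3
 Z  0  1  1  2  3  3  3  3  3  3  3  3  3
 M  0  1  1  2  3  3  4  4  4  4  4  4  4
 Z  0  1  1  2  3  3  4  4  4  4  4  4  4
 V  0  1  1  2  3  3  4  4  4  4  4  4  4
 U  0  1  2  2  3  3  4  4  4  4  4  4  4
 A  0  1  2  2  3  4  4  4  5  5  5  5  5
 U  0  1  2  2  3  4  4  4  5  5  5  5  5
dp[11][12] = 5. One LCS (by backtracking along matches): ULVMA.

5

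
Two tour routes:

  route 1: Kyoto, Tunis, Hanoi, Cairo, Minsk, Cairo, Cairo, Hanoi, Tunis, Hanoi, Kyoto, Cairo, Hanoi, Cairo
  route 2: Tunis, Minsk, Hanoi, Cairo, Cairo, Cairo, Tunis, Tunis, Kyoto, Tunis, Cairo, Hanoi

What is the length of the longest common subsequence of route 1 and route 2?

9

Taking Tunis [2,1] → Hanoi [3,3] → Cairo [4,4] → Cairo [6,5] → Cairo [7,6] → Tunis [9,8] → Kyoto [11,9] → Cairo [12,11] → Hanoi [13,12] gives a common subsequence of length 9. dp[14][12] = 9 confirms this is the maximum.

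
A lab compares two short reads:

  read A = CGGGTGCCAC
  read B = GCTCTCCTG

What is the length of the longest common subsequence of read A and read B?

5

Let dp[i][j] be the LCS length of the first i bases of read A and the first j bases of read B. dp[i][j] = dp[i-1][j-1]+1 when the i-th and j-th bases match, else max(dp[i-1][j], dp[i][j-1]).
    ·  G  C  T  C  T  C  C  T  G
 ·  0  0  0  0  0  0  0  0  0  0
 C  0  0  1  1  1  1  1  1  1  1
 G  0  1  1  1  1  1  1  1  1  2
 G  0  1  1  1  1  1  1  1  1  2
 G  0  1  1  1  1  1  1  1  1  2
 T  0  1  1  2  2  2  2  2  2  2
 G  0  1  1  2  2  2  2  2  2  3
 C  0  1  2  2  3  3  3  3  3  3
 C  0  1  2  2  3  3  4  4  4  4
 A  0  1  2  2  3  3  4  4  4  4
 C  0  1  2  2  3  3  4  5  5  5
dp[10][9] = 5. One LCS (by backtracking along matches): CTCCC.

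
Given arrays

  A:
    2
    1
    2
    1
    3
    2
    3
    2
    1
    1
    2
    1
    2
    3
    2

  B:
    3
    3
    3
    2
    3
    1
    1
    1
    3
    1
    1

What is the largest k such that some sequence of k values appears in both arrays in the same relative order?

7

Taking 3 at A[5]=B[3] → 2 at A[6]=B[4] → 3 at A[7]=B[5] → 1 at A[9]=B[6] → 1 at A[10]=B[7] → 1 at A[12]=B[8] → 3 at A[14]=B[9] gives a common subsequence of length 7. The LCS DP gives dp[15][11] = 7, so this is optimal.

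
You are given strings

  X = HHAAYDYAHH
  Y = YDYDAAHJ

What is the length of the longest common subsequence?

Match Y at X[5]=Y[1], then D at X[6]=Y[2], then Y at X[7]=Y[3], then A at X[8]=Y[6], then H at X[9]=Y[7] — 5 characters in the same relative order in both, and the DP table's final entry dp[10][8] is also 5, so no common subsequence is longer.

5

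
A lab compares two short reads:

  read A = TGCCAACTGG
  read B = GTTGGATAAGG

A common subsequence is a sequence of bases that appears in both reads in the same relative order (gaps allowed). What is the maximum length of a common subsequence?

6

Let dp[i][j] be the LCS length of the first i bases of read A and the first j bases of read B. dp[i][j] = dp[i-1][j-1]+1 when the i-th and j-th bases match, else max(dp[i-1][j], dp[i][j-1]).
    ·  G  T  T  G  G  A  T  A  A  G  G
 ·  0  0  0  0  0  0  0  0  0  0  0  0
 T  0  0  1  1  1  1  1  1  1  1  1  1
 G  0  1  1  1  2  2  2  2  2  2  2  2
 C  0  1  1  1  2  2  2  2  2  2  2  2
 C  0  1  1  1  2  2  2  2  2  2  2  2
 A  0  1  1  1  2  2  3  3  3  3  3  3
 A  0  1  1  1  2  2  3  3  4  4  4  4
 C  0  1  1  1  2  2  3  3  4  4  4  4
 T  0  1  2  2  2  2  3  4  4  4  4  4
 G  0  1  2  2  3  3  3  4  4  4  5  5
 G  0  1  2  2  3  4  4  4  4  4  5  6
dp[10][11] = 6. One LCS (by backtracking along matches): TGAAGG.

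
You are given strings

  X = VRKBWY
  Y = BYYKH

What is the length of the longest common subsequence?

2

Let dp[i][j] be the LCS length of the first i characters of X and the first j characters of Y. dp[i][j] = dp[i-1][j-1]+1 when the i-th and j-th characters match, else max(dp[i-1][j], dp[i][j-1]).
    ·  B  Y  Y  K  H
 ·  0  0  0  0  0  0
 V  0  0  0  0  0  0
 R  0  0  0  0  0  0
 K  0  0  0  0  1  1
 B  0  1  1  1  1  1
 W  0  1  1  1  1  1
 Y  0  1  2  2  2  2
dp[6][5] = 2. One LCS (by backtracking along matches): BY.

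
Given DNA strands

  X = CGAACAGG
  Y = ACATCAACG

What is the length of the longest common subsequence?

One common subsequence of length 5: C [1,5]; then A [3,6]; then A [4,7]; then C [5,8]; then G [8,9]. dp[8][9] = 5 confirms this is the maximum.

5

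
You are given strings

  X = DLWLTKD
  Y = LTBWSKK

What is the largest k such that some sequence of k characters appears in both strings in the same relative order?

3

Let dp[i][j] be the LCS length of the first i characters of X and the first j characters of Y. dp[i][j] = dp[i-1][j-1]+1 when the i-th and j-th characters match, else max(dp[i-1][j], dp[i][j-1]).
    ·  L  T  B  W  S  K  K
 ·  0  0  0  0  0  0  0  0
 D  0  0  0  0  0  0  0  0
 L  0  1  1  1  1  1  1  1
 W  0  1  1  1  2  2  2  2
 L  0  1  1  1  2  2  2  2
 T  0  1  2  2  2  2  2  2
 K  0  1  2  2  2  2  3  3
 D  0  1  2  2  2  2  3  3
dp[7][7] = 3. One LCS (by backtracking along matches): LWK.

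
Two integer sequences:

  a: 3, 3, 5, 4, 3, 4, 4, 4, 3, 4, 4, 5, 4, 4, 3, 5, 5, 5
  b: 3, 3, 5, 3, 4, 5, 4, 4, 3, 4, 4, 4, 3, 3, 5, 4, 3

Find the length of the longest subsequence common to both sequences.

13

One common subsequence of length 13: 3 at a[1]=b[1]; then 3 at a[2]=b[2]; then 5 at a[3]=b[3]; then 3 at a[5]=b[4]; then 4 at a[6]=b[5]; then 4 at a[7]=b[7]; then 4 at a[8]=b[8]; then 3 at a[9]=b[9]; then 4 at a[10]=b[11]; then 4 at a[11]=b[12]; then 5 at a[12]=b[15]; then 4 at a[14]=b[16]; then 3 at a[15]=b[17]. dp[18][17] = 13 confirms this is the maximum.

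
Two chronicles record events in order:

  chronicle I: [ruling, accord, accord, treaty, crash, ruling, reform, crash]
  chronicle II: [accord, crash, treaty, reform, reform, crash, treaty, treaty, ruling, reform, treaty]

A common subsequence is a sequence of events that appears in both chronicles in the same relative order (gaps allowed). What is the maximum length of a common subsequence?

One common subsequence of length 5: accord at chronicle I[2]=chronicle II[1], treaty at chronicle I[4]=chronicle II[3], crash at chronicle I[5]=chronicle II[6], ruling at chronicle I[6]=chronicle II[9], reform at chronicle I[7]=chronicle II[10]. The LCS DP gives dp[8][11] = 5, so this is optimal.

5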